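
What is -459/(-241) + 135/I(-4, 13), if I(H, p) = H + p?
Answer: 4074/241 ≈ 16.905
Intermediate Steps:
-459/(-241) + 135/I(-4, 13) = -459/(-241) + 135/(-4 + 13) = -459*(-1/241) + 135/9 = 459/241 + 135*(1/9) = 459/241 + 15 = 4074/241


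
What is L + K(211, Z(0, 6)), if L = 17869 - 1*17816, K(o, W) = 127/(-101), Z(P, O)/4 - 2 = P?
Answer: 5226/101 ≈ 51.743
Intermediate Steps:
Z(P, O) = 8 + 4*P
K(o, W) = -127/101 (K(o, W) = 127*(-1/101) = -127/101)
L = 53 (L = 17869 - 17816 = 53)
L + K(211, Z(0, 6)) = 53 - 127/101 = 5226/101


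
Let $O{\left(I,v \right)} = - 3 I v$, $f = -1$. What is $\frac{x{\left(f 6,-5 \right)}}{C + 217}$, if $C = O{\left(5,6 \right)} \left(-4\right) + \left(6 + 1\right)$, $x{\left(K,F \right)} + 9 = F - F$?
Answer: $- \frac{9}{584} \approx -0.015411$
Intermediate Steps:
$O{\left(I,v \right)} = - 3 I v$
$x{\left(K,F \right)} = -9$ ($x{\left(K,F \right)} = -9 + \left(F - F\right) = -9 + 0 = -9$)
$C = 367$ ($C = \left(-3\right) 5 \cdot 6 \left(-4\right) + \left(6 + 1\right) = \left(-90\right) \left(-4\right) + 7 = 360 + 7 = 367$)
$\frac{x{\left(f 6,-5 \right)}}{C + 217} = \frac{1}{367 + 217} \left(-9\right) = \frac{1}{584} \left(-9\right) = - \frac{9}{584}$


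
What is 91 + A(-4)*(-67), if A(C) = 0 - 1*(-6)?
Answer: -311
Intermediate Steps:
A(C) = 6 (A(C) = 0 + 6 = 6)
91 + A(-4)*(-67) = 91 + 6*(-67) = 91 - 402 = -311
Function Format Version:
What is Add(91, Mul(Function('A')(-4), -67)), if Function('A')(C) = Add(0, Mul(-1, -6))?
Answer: -311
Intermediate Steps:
Function('A')(C) = 6 (Function('A')(C) = Add(0, 6) = 6)
Add(91, Mul(Function('A')(-4), -67)) = Add(91, Mul(6, -67)) = Add(91, -402) = -311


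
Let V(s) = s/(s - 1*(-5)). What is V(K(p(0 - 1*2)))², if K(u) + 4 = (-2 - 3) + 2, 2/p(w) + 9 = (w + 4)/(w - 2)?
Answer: 49/4 ≈ 12.250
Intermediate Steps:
p(w) = 2/(-9 + (4 + w)/(-2 + w)) (p(w) = 2/(-9 + (w + 4)/(w - 2)) = 2/(-9 + (4 + w)/(-2 + w)))
K(u) = -7 (K(u) = -4 + ((-2 - 3) + 2) = -4 + (-5 + 2) = -4 - 3 = -7)
V(s) = s/(5 + s) (V(s) = s/(s + 5) = s/(5 + s))
V(K(p(0 - 1*2)))² = (-7/(5 - 7))² = (-7/(-2))² = (-7*(-½))² = (7/2)² = 49/4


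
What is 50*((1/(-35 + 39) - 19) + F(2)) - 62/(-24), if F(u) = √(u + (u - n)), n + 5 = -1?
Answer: -11219/12 + 50*√10 ≈ -776.80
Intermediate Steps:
n = -6 (n = -5 - 1 = -6)
F(u) = √(6 + 2*u) (F(u) = √(u + (u - 1*(-6))) = √(u + (u + 6)) = √(u + (6 + u)) = √(6 + 2*u))
50*((1/(-35 + 39) - 19) + F(2)) - 62/(-24) = 50*((1/(-35 + 39) - 19) + √(6 + 2*2)) - 62/(-24) = 50*((1/4 - 19) + √(6 + 4)) - 62*(-1/24) = 50*((¼ - 19) + √10) + 31/12 = 50*(-75/4 + √10) + 31/12 = (-1875/2 + 50*√10) + 31/12 = -11219/12 + 50*√10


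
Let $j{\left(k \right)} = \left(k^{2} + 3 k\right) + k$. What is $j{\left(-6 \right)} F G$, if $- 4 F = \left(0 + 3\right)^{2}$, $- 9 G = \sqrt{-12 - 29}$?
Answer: $3 i \sqrt{41} \approx 19.209 i$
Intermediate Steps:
$j{\left(k \right)} = k^{2} + 4 k$
$G = - \frac{i \sqrt{41}}{9}$ ($G = - \frac{\sqrt{-12 - 29}}{9} = - \frac{\sqrt{-41}}{9} = - \frac{i \sqrt{41}}{9} \approx - 0.71146 i$)
$F = - \frac{9}{4}$ ($F = - \frac{\left(0 + 3\right)^{2}}{4} = - \frac{3^{2}}{4} = \left(- \frac{1}{4}\right) 9 = - \frac{9}{4} \approx -2.25$)
$j{\left(-6 \right)} F G = - 6 \left(4 - 6\right) \left(- \frac{9}{4}\right) \left(- \frac{i \sqrt{41}}{9}\right) = \left(-6\right) \left(-2\right) \left(- \frac{9}{4}\right) \left(- \frac{i \sqrt{41}}{9}\right) = 12 \left(- \frac{9}{4}\right) \left(- \frac{i \sqrt{41}}{9}\right) = - 27 \left(- \frac{i \sqrt{41}}{9}\right) = 3 i \sqrt{41}$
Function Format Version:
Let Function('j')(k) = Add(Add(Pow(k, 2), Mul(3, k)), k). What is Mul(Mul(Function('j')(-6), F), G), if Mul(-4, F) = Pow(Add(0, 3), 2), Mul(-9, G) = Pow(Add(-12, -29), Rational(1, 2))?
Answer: Mul(3, I, Pow(41, Rational(1, 2))) ≈ Mul(19.209, I)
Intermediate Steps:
Function('j')(k) = Add(Pow(k, 2), Mul(4, k))
G = Mul(Rational(-1, 9), I, Pow(41, Rational(1, 2))) (G = Mul(Rational(-1, 9), Pow(Add(-12, -29), Rational(1, 2))) = Mul(Rational(-1, 9), Pow(-41, Rational(1, 2))) = Mul(Rational(-1, 9), Mul(I, Pow(41, Rational(1, 2)))) = Mul(Rational(-1, 9), I, Pow(41, Rational(1, 2))) ≈ Mul(-0.71146, I))
F = Rational(-9, 4) (F = Mul(Rational(-1, 4), Pow(Add(0, 3), 2)) = Mul(Rational(-1, 4), Pow(3, 2)) = Mul(Rational(-1, 4), 9) = Rational(-9, 4) ≈ -2.2500)
Mul(Mul(Function('j')(-6), F), G) = Mul(Mul(Mul(-6, Add(4, -6)), Rational(-9, 4)), Mul(Rational(-1, 9), I, Pow(41, Rational(1, 2)))) = Mul(Mul(Mul(-6, -2), Rational(-9, 4)), Mul(Rational(-1, 9), I, Pow(41, Rational(1, 2)))) = Mul(Mul(12, Rational(-9, 4)), Mul(Rational(-1, 9), I, Pow(41, Rational(1, 2)))) = Mul(-27, Mul(Rational(-1, 9), I, Pow(41, Rational(1, 2)))) = Mul(3, I, Pow(41, Rational(1, 2)))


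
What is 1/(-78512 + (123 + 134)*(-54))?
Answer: -1/92390 ≈ -1.0824e-5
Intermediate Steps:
1/(-78512 + (123 + 134)*(-54)) = 1/(-78512 + 257*(-54)) = 1/(-78512 - 13878) = 1/(-92390) = -1/92390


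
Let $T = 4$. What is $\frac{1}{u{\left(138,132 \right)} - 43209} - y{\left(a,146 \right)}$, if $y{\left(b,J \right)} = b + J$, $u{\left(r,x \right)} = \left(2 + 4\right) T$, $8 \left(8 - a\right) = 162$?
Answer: $- \frac{23103979}{172740} \approx -133.75$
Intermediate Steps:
$a = - \frac{49}{4}$ ($a = 8 - \frac{81}{4} = - \frac{49}{4} \approx -12.25$)
$u{\left(r,x \right)} = 24$ ($u{\left(r,x \right)} = \left(2 + 4\right) 4 = 6 \cdot 4 = 24$)
$y{\left(b,J \right)} = J + b$
$\frac{1}{u{\left(138,132 \right)} - 43209} - y{\left(a,146 \right)} = \frac{1}{24 - 43209} - \left(146 - \frac{49}{4}\right) = \frac{1}{-43185} - \frac{535}{4} = - \frac{1}{43185} - \frac{535}{4} = - \frac{23103979}{172740}$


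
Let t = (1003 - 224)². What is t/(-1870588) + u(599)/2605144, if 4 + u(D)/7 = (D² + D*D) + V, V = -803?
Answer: 102695903791/64120409272 ≈ 1.6016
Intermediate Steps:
u(D) = -5649 + 14*D² (u(D) = -28 + 7*((D² + D*D) - 803) = -28 + 7*((D² + D²) - 803) = -28 + 7*(2*D² - 803) = -28 + 7*(-803 + 2*D²) = -28 + (-5621 + 14*D²) = -5649 + 14*D²)
t = 606841 (t = 779² = 606841)
t/(-1870588) + u(599)/2605144 = 606841/(-1870588) + (-5649 + 14*599²)/2605144 = 606841*(-1/1870588) + (-5649 + 14*358801)*(1/2605144) = -31939/98452 + (-5649 + 5023214)*(1/2605144) = -31939/98452 + 5017565*(1/2605144) = -31939/98452 + 5017565/2605144 = 102695903791/64120409272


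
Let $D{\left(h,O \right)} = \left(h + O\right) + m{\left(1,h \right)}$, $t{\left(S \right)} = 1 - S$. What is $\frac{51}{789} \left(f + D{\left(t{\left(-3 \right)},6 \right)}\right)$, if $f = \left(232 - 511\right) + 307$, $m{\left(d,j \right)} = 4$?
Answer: $\frac{714}{263} \approx 2.7148$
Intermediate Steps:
$f = 28$ ($f = -279 + 307 = 28$)
$D{\left(h,O \right)} = 4 + O + h$ ($D{\left(h,O \right)} = \left(h + O\right) + 4 = \left(O + h\right) + 4 = 4 + O + h$)
$\frac{51}{789} \left(f + D{\left(t{\left(-3 \right)},6 \right)}\right) = \frac{51}{789} \left(28 + \left(4 + 6 + \left(1 - -3\right)\right)\right) = 51 \cdot \frac{1}{789} \left(28 + \left(4 + 6 + \left(1 + 3\right)\right)\right) = \frac{17 \left(28 + \left(4 + 6 + 4\right)\right)}{263} = \frac{17 \left(28 + 14\right)}{263} = \frac{17}{263} \cdot 42 = \frac{714}{263}$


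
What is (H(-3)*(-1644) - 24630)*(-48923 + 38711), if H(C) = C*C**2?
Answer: -201768696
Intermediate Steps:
H(C) = C**3
(H(-3)*(-1644) - 24630)*(-48923 + 38711) = ((-3)**3*(-1644) - 24630)*(-48923 + 38711) = (-27*(-1644) - 24630)*(-10212) = (44388 - 24630)*(-10212) = 19758*(-10212) = -201768696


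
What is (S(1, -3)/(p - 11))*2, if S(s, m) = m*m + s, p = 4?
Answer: -20/7 ≈ -2.8571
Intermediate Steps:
S(s, m) = s + m² (S(s, m) = m² + s = s + m²)
(S(1, -3)/(p - 11))*2 = ((1 + (-3)²)/(4 - 11))*2 = ((1 + 9)/(-7))*2 = (10*(-⅐))*2 = -10/7*2 = -20/7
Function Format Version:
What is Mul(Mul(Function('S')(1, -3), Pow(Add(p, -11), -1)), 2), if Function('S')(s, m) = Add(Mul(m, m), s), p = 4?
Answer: Rational(-20, 7) ≈ -2.8571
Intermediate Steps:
Function('S')(s, m) = Add(s, Pow(m, 2)) (Function('S')(s, m) = Add(Pow(m, 2), s) = Add(s, Pow(m, 2)))
Mul(Mul(Function('S')(1, -3), Pow(Add(p, -11), -1)), 2) = Mul(Mul(Add(1, Pow(-3, 2)), Pow(Add(4, -11), -1)), 2) = Mul(Mul(Add(1, 9), Pow(-7, -1)), 2) = Mul(Mul(10, Rational(-1, 7)), 2) = Mul(Rational(-10, 7), 2) = Rational(-20, 7)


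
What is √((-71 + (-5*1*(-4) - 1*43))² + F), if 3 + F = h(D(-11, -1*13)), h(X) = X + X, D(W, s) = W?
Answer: 3*√979 ≈ 93.867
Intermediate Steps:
h(X) = 2*X
F = -25 (F = -3 + 2*(-11) = -3 - 22 = -25)
√((-71 + (-5*1*(-4) - 1*43))² + F) = √((-71 + (-5*1*(-4) - 1*43))² - 25) = √((-71 + (-5*(-4) - 43))² - 25) = √((-71 + (20 - 43))² - 25) = √((-71 - 23)² - 25) = √((-94)² - 25) = √(8836 - 25) = √8811 = 3*√979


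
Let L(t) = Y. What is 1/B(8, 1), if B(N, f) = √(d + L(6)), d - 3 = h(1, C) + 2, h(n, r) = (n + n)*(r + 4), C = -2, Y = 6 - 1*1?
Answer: √14/14 ≈ 0.26726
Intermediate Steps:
Y = 5 (Y = 6 - 1 = 5)
L(t) = 5
h(n, r) = 2*n*(4 + r) (h(n, r) = (2*n)*(4 + r) = 2*n*(4 + r))
d = 9 (d = 3 + (2*1*(4 - 2) + 2) = 3 + (2*1*2 + 2) = 3 + (4 + 2) = 3 + 6 = 9)
B(N, f) = √14 (B(N, f) = √(9 + 5) = √14)
1/B(8, 1) = 1/(√14) = √14/14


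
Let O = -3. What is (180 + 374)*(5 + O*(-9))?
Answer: 17728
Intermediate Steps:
(180 + 374)*(5 + O*(-9)) = (180 + 374)*(5 - 3*(-9)) = 554*(5 + 27) = 554*32 = 17728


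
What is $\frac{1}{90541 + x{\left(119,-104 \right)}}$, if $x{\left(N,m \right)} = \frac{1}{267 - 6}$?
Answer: $\frac{261}{23631202} \approx 1.1045 \cdot 10^{-5}$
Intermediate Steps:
$x{\left(N,m \right)} = \frac{1}{261}$
$\frac{1}{90541 + x{\left(119,-104 \right)}} = \frac{1}{90541 + \frac{1}{261}} = \frac{1}{\frac{23631202}{261}} = \frac{261}{23631202}$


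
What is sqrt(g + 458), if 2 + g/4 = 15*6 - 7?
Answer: sqrt(782) ≈ 27.964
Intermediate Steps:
g = 324 (g = -8 + 4*(15*6 - 7) = -8 + 4*(90 - 7) = -8 + 4*83 = -8 + 332 = 324)
sqrt(g + 458) = sqrt(324 + 458) = sqrt(782)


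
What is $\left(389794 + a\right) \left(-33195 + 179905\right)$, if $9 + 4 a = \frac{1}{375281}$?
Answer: $\frac{21460949729661720}{375281} \approx 5.7186 \cdot 10^{10}$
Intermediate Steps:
$a = - \frac{844382}{375281}$ ($a = - \frac{9}{4} + \frac{1}{4 \cdot 375281} = - \frac{9}{4} + \frac{1}{4} \cdot \frac{1}{375281} = - \frac{9}{4} + \frac{1}{1501124} = - \frac{844382}{375281} \approx -2.25$)
$\left(389794 + a\right) \left(-33195 + 179905\right) = \left(389794 - \frac{844382}{375281}\right) \left(-33195 + 179905\right) = \frac{146281437732}{375281} \cdot 146710 = \frac{21460949729661720}{375281}$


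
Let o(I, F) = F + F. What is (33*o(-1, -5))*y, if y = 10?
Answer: -3300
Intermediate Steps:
o(I, F) = 2*F
(33*o(-1, -5))*y = (33*(2*(-5)))*10 = (33*(-10))*10 = -330*10 = -3300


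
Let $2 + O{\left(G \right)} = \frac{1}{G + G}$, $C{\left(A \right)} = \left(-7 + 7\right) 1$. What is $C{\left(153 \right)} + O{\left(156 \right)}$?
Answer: $- \frac{623}{312} \approx -1.9968$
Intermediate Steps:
$C{\left(A \right)} = 0$ ($C{\left(A \right)} = 0 \cdot 1 = 0$)
$O{\left(G \right)} = -2 + \frac{1}{2 G}$ ($O{\left(G \right)} = -2 + \frac{1}{G + G} = -2 + \frac{1}{2 G}$)
$C{\left(153 \right)} + O{\left(156 \right)} = 0 - \left(2 - \frac{1}{2 \cdot 156}\right) = 0 + \left(-2 + \frac{1}{2} \cdot \frac{1}{156}\right) = 0 + \left(-2 + \frac{1}{312}\right) = 0 - \frac{623}{312} = - \frac{623}{312}$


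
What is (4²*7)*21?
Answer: 2352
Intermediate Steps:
(4²*7)*21 = (16*7)*21 = 112*21 = 2352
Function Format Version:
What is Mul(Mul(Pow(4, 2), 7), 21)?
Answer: 2352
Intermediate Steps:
Mul(Mul(Pow(4, 2), 7), 21) = Mul(Mul(16, 7), 21) = Mul(112, 21) = 2352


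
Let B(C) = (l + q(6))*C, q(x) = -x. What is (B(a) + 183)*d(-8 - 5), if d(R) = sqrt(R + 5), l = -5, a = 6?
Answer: 234*I*sqrt(2) ≈ 330.93*I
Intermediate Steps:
d(R) = sqrt(5 + R)
B(C) = -11*C (B(C) = (-5 - 1*6)*C = (-5 - 6)*C = -11*C)
(B(a) + 183)*d(-8 - 5) = (-11*6 + 183)*sqrt(5 + (-8 - 5)) = (-66 + 183)*sqrt(5 - 13) = 117*sqrt(-8) = 117*(2*I*sqrt(2)) = 234*I*sqrt(2)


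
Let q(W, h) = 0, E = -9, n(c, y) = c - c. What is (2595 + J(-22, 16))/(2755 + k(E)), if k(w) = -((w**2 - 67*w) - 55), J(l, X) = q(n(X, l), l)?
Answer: 2595/2126 ≈ 1.2206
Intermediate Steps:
n(c, y) = 0
J(l, X) = 0
k(w) = 55 - w**2 + 67*w (k(w) = -(-55 + w**2 - 67*w) = 55 - w**2 + 67*w)
(2595 + J(-22, 16))/(2755 + k(E)) = (2595 + 0)/(2755 + (55 - 1*(-9)**2 + 67*(-9))) = 2595/(2755 + (55 - 1*81 - 603)) = 2595/(2755 + (55 - 81 - 603)) = 2595/(2755 - 629) = 2595/2126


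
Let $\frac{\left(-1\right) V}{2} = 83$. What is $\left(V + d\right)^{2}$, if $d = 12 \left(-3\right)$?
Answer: $40804$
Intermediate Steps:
$V = -166$ ($V = \left(-2\right) 83 = -166$)
$d = -36$
$\left(V + d\right)^{2} = \left(-166 - 36\right)^{2} = \left(-202\right)^{2} = 40804$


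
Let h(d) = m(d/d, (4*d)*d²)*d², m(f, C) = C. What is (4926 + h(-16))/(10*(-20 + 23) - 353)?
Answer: 246434/19 ≈ 12970.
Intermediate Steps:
h(d) = 4*d⁵ (h(d) = ((4*d)*d²)*d² = (4*d³)*d² = 4*d⁵)
(4926 + h(-16))/(10*(-20 + 23) - 353) = (4926 + 4*(-16)⁵)/(10*(-20 + 23) - 353) = (4926 + 4*(-1048576))/(10*3 - 353) = (4926 - 4194304)/(30 - 353) = -4189378/(-323) = -4189378*(-1/323) = 246434/19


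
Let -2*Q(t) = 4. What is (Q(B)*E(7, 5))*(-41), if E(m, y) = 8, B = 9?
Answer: 656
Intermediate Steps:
Q(t) = -2 (Q(t) = -½*4 = -2)
(Q(B)*E(7, 5))*(-41) = -2*8*(-41) = -16*(-41) = 656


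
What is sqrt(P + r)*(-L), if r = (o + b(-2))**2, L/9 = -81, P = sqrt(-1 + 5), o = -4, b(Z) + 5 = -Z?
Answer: 729*sqrt(51) ≈ 5206.1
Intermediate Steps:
b(Z) = -5 - Z
P = 2 (P = sqrt(4) = 2)
L = -729 (L = 9*(-81) = -729)
r = 49 (r = (-4 + (-5 - 1*(-2)))**2 = (-4 + (-5 + 2))**2 = (-4 - 3)**2 = (-7)**2 = 49)
sqrt(P + r)*(-L) = sqrt(2 + 49)*(-1*(-729)) = sqrt(51)*729 = 729*sqrt(51)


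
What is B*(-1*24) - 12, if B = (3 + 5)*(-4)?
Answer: 756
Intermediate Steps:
B = -32 (B = 8*(-4) = -32)
B*(-1*24) - 12 = -(-32)*24 - 12 = -32*(-24) - 12 = 768 - 12 = 756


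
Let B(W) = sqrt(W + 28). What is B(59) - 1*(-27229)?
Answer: 27229 + sqrt(87) ≈ 27238.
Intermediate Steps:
B(W) = sqrt(28 + W)
B(59) - 1*(-27229) = sqrt(28 + 59) - 1*(-27229) = sqrt(87) + 27229 = 27229 + sqrt(87)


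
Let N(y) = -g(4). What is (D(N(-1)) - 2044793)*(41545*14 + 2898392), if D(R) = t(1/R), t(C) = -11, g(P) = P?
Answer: -7115962905688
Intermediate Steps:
N(y) = -4 (N(y) = -1*4 = -4)
D(R) = -11
(D(N(-1)) - 2044793)*(41545*14 + 2898392) = (-11 - 2044793)*(41545*14 + 2898392) = -2044804*(581630 + 2898392) = -2044804*3480022 = -7115962905688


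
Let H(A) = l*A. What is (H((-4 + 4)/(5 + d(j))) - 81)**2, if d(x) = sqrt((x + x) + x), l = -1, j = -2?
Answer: 6561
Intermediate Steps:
d(x) = sqrt(3)*sqrt(x) (d(x) = sqrt(2*x + x) = sqrt(3*x) = sqrt(3)*sqrt(x))
H(A) = -A
(H((-4 + 4)/(5 + d(j))) - 81)**2 = (-(-4 + 4)/(5 + sqrt(3)*sqrt(-2)) - 81)**2 = (-0/(5 + sqrt(3)*(I*sqrt(2))) - 81)**2 = (-0/(5 + I*sqrt(6)) - 81)**2 = (-1*0 - 81)**2 = (0 - 81)**2 = (-81)**2 = 6561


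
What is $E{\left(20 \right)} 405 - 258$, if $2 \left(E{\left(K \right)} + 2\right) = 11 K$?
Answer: $43482$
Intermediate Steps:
$E{\left(K \right)} = -2 + \frac{11 K}{2}$
$E{\left(20 \right)} 405 - 258 = \left(-2 + \frac{11}{2} \cdot 20\right) 405 - 258 = \left(-2 + 110\right) 405 - 258 = 108 \cdot 405 - 258 = 43740 - 258 = 43482$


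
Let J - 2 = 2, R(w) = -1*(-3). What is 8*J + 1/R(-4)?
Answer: 97/3 ≈ 32.333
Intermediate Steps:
R(w) = 3
J = 4 (J = 2 + 2 = 4)
8*J + 1/R(-4) = 8*4 + 1/3 = 32 + 1/3 = 97/3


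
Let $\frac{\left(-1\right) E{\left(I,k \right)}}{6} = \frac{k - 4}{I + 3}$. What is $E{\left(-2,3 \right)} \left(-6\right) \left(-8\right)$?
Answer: $288$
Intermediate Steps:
$E{\left(I,k \right)} = - \frac{6 \left(-4 + k\right)}{3 + I}$ ($E{\left(I,k \right)} = - 6 \frac{k - 4}{I + 3} = - 6 \frac{-4 + k}{3 + I} = - \frac{6 \left(-4 + k\right)}{3 + I}$)
$E{\left(-2,3 \right)} \left(-6\right) \left(-8\right) = \frac{6 \left(4 - 3\right)}{3 - 2} \left(-6\right) \left(-8\right) = \frac{6 \left(4 - 3\right)}{1} \left(-6\right) \left(-8\right) = 6 \cdot 1 \cdot 1 \left(-6\right) \left(-8\right) = 6 \left(-6\right) \left(-8\right) = \left(-36\right) \left(-8\right) = 288$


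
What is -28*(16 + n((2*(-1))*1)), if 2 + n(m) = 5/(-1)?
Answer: -252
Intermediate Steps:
n(m) = -7 (n(m) = -2 + 5/(-1) = -2 + 5*(-1) = -2 - 5 = -7)
-28*(16 + n((2*(-1))*1)) = -28*(16 - 7) = -28*9 = -252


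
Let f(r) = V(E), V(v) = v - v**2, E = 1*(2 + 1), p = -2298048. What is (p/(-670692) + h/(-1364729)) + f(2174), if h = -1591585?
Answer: -107350071583/76276068539 ≈ -1.4074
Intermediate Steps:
E = 3 (E = 1*3 = 3)
f(r) = -6 (f(r) = 3*(1 - 1*3) = 3*(1 - 3) = 3*(-2) = -6)
(p/(-670692) + h/(-1364729)) + f(2174) = (-2298048/(-670692) - 1591585/(-1364729)) - 6 = (-2298048*(-1/670692) - 1591585*(-1/1364729)) - 6 = (191504/55891 + 1591585/1364729) - 6 = 350306339651/76276068539 - 6 = -107350071583/76276068539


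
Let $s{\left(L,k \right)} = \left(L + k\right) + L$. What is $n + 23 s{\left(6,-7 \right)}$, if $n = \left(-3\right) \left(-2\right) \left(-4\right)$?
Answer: $91$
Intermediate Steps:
$n = -24$ ($n = 6 \left(-4\right) = -24$)
$s{\left(L,k \right)} = k + 2 L$
$n + 23 s{\left(6,-7 \right)} = -24 + 23 \left(-7 + 2 \cdot 6\right) = -24 + 23 \left(-7 + 12\right) = -24 + 23 \cdot 5 = -24 + 115 = 91$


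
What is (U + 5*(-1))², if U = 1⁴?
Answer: 16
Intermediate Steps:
U = 1
(U + 5*(-1))² = (1 + 5*(-1))² = (1 - 5)² = (-4)² = 16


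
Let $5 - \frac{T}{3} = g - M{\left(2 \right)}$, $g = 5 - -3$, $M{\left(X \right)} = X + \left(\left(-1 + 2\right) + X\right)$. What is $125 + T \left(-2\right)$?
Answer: $113$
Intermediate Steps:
$M{\left(X \right)} = 1 + 2 X$ ($M{\left(X \right)} = X + \left(1 + X\right) = 1 + 2 X$)
$g = 8$ ($g = 5 + 3 = 8$)
$T = 6$ ($T = 15 - 3 \left(8 - \left(1 + 2 \cdot 2\right)\right) = 15 - 3 \left(8 - \left(1 + 4\right)\right) = 15 - 3 \left(8 - 5\right) = 15 - 9 = 6$)
$125 + T \left(-2\right) = 125 + 6 \left(-2\right) = 125 - 12 = 113$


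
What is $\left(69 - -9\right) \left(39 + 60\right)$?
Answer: $7722$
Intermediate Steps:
$\left(69 - -9\right) \left(39 + 60\right) = \left(69 + 9\right) 99 = 78 \cdot 99 = 7722$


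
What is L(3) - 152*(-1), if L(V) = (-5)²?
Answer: 177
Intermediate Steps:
L(V) = 25
L(3) - 152*(-1) = 25 - 152*(-1) = 25 + 152 = 177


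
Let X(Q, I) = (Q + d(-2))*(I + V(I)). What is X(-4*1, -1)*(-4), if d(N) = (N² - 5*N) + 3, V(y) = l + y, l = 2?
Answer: 0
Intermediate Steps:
V(y) = 2 + y
d(N) = 3 + N² - 5*N
X(Q, I) = (2 + 2*I)*(17 + Q) (X(Q, I) = (Q + (3 + (-2)² - 5*(-2)))*(I + (2 + I)) = (Q + (3 + 4 + 10))*(2 + 2*I) = (Q + 17)*(2 + 2*I) = (17 + Q)*(2 + 2*I) = (2 + 2*I)*(17 + Q))
X(-4*1, -1)*(-4) = (34 + 2*(-4*1) + 34*(-1) + 2*(-1)*(-4*1))*(-4) = (34 + 2*(-4) - 34 + 2*(-1)*(-4))*(-4) = (34 - 8 - 34 + 8)*(-4) = 0*(-4) = 0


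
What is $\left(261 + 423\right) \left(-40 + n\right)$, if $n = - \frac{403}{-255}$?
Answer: $- \frac{2233716}{85} \approx -26279.0$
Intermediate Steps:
$n = \frac{403}{255}$ ($n = \left(-403\right) \left(- \frac{1}{255}\right) = \frac{403}{255} \approx 1.5804$)
$\left(261 + 423\right) \left(-40 + n\right) = \left(261 + 423\right) \left(-40 + \frac{403}{255}\right) = 684 \left(- \frac{9797}{255}\right) = - \frac{2233716}{85}$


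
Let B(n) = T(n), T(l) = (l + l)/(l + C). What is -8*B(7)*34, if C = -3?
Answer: -952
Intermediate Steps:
T(l) = 2*l/(-3 + l) (T(l) = (l + l)/(l - 3) = (2*l)/(-3 + l) = 2*l/(-3 + l))
B(n) = 2*n/(-3 + n)
-8*B(7)*34 = -16*7/(-3 + 7)*34 = -16*7/4*34 = -8*7/2*34 = -28*34 = -952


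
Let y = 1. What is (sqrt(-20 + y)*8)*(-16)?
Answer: -128*I*sqrt(19) ≈ -557.94*I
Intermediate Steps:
(sqrt(-20 + y)*8)*(-16) = (sqrt(-20 + 1)*8)*(-16) = (sqrt(-19)*8)*(-16) = ((I*sqrt(19))*8)*(-16) = (8*I*sqrt(19))*(-16) = -128*I*sqrt(19)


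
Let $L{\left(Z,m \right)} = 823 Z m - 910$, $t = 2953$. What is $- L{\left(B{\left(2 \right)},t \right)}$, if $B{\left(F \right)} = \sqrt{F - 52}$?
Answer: $910 - 12151595 i \sqrt{2} \approx 910.0 - 1.7185 \cdot 10^{7} i$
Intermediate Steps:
$B{\left(F \right)} = \sqrt{-52 + F}$
$L{\left(Z,m \right)} = -910 + 823 Z m$ ($L{\left(Z,m \right)} = 823 Z m - 910 = -910 + 823 Z m$)
$- L{\left(B{\left(2 \right)},t \right)} = - (-910 + 823 \sqrt{-52 + 2} \cdot 2953) = - (-910 + 823 \sqrt{-50} \cdot 2953) = - (-910 + 823 \cdot 5 i \sqrt{2} \cdot 2953) = - (-910 + 12151595 i \sqrt{2}) = 910 - 12151595 i \sqrt{2}$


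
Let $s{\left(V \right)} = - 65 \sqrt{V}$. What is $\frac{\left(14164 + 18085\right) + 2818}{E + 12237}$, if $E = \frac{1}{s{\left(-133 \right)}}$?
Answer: $\frac{241130378382075}{84144992165326} - \frac{2279355 i \sqrt{133}}{84144992165326} \approx 2.8657 - 3.124 \cdot 10^{-7} i$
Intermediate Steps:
$E = \frac{i \sqrt{133}}{8645}$ ($E = \frac{1}{\left(-65\right) \sqrt{-133}} = \frac{1}{\left(-65\right) i \sqrt{133}} = \frac{i \sqrt{133}}{8645} \approx 0.001334 i$)
$\frac{\left(14164 + 18085\right) + 2818}{E + 12237} = \frac{\left(14164 + 18085\right) + 2818}{\frac{i \sqrt{133}}{8645} + 12237} = \frac{32249 + 2818}{12237 + \frac{i \sqrt{133}}{8645}} = \frac{35067}{12237 + \frac{i \sqrt{133}}{8645}}$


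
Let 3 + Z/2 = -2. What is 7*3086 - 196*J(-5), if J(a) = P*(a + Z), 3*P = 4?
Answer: 25522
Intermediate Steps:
Z = -10 (Z = -6 + 2*(-2) = -6 - 4 = -10)
P = 4/3 (P = (⅓)*4 = 4/3 ≈ 1.3333)
J(a) = -40/3 + 4*a/3 (J(a) = 4*(a - 10)/3 = 4*(-10 + a)/3 = -40/3 + 4*a/3)
7*3086 - 196*J(-5) = 7*3086 - 196*(-40/3 + (4/3)*(-5)) = 21602 - 196*(-40/3 - 20/3) = 21602 - 196*(-20) = 21602 - 1*(-3920) = 21602 + 3920 = 25522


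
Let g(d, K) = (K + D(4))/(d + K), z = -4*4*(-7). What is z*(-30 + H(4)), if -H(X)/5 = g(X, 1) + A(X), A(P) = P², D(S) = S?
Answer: -12880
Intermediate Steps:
z = 112 (z = -16*(-7) = 112)
g(d, K) = (4 + K)/(K + d) (g(d, K) = (K + 4)/(d + K) = (4 + K)/(K + d))
H(X) = -25/(1 + X) - 5*X² (H(X) = -5*((4 + 1)/(1 + X) + X²) = -5*(5/(1 + X) + X²) = -5*(X² + 5/(1 + X)) = -25/(1 + X) - 5*X²)
z*(-30 + H(4)) = 112*(-30 + 5*(-5 + 4²*(-1 - 1*4))/(1 + 4)) = 112*(-30 + 5*(-5 + 16*(-1 - 4))/5) = 112*(-30 + 5*(⅕)*(-5 + 16*(-5))) = 112*(-30 + 5*(⅕)*(-5 - 80)) = 112*(-30 + 5*(⅕)*(-85)) = 112*(-30 - 85) = 112*(-115) = -12880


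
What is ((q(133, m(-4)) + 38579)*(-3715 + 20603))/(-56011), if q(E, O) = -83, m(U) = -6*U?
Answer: -650120448/56011 ≈ -11607.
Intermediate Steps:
((q(133, m(-4)) + 38579)*(-3715 + 20603))/(-56011) = ((-83 + 38579)*(-3715 + 20603))/(-56011) = (38496*16888)*(-1/56011) = 650120448*(-1/56011) = -650120448/56011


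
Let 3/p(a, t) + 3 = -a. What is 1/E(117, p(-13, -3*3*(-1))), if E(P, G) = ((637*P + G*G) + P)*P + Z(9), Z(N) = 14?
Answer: 100/873360653 ≈ 1.1450e-7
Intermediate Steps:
p(a, t) = 3/(-3 - a)
E(P, G) = 14 + P*(G² + 638*P) (E(P, G) = ((637*P + G*G) + P)*P + 14 = ((637*P + G²) + P)*P + 14 = ((G² + 637*P) + P)*P + 14 = (G² + 638*P)*P + 14 = P*(G² + 638*P) + 14 = 14 + P*(G² + 638*P))
1/E(117, p(-13, -3*3*(-1))) = 1/(14 + 638*117² + 117*(-3/(3 - 13))²) = 1/(14 + 638*13689 + 117*(-3/(-10))²) = 1/(14 + 8733582 + 117*(-3*(-⅒))²) = 1/(14 + 8733582 + 117*(3/10)²) = 1/(14 + 8733582 + 117*(9/100)) = 1/(14 + 8733582 + 1053/100) = 1/(873360653/100) = 100/873360653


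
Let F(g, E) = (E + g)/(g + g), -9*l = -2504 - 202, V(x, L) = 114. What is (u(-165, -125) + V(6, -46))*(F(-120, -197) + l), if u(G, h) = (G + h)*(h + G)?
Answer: 1017263013/40 ≈ 2.5432e+7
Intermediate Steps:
u(G, h) = (G + h)**2 (u(G, h) = (G + h)*(G + h) = (G + h)**2)
l = 902/3 (l = -(-2504 - 202)/9 = -1/9*(-2706) = 902/3 ≈ 300.67)
F(g, E) = (E + g)/(2*g) (F(g, E) = (E + g)/((2*g)) = (E + g)*(1/(2*g)) = (E + g)/(2*g))
(u(-165, -125) + V(6, -46))*(F(-120, -197) + l) = ((-165 - 125)**2 + 114)*((1/2)*(-197 - 120)/(-120) + 902/3) = ((-290)**2 + 114)*((1/2)*(-1/120)*(-317) + 902/3) = (84100 + 114)*(317/240 + 902/3) = 84214*(24159/80) = 1017263013/40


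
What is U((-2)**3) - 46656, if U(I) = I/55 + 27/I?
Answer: -20530189/440 ≈ -46660.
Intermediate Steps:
U(I) = 27/I + I/55 (U(I) = I*(1/55) + 27/I = I/55 + 27/I = 27/I + I/55)
U((-2)**3) - 46656 = (27/((-2)**3) + (1/55)*(-2)**3) - 46656 = (27/(-8) + (1/55)*(-8)) - 46656 = (27*(-1/8) - 8/55) - 46656 = (-27/8 - 8/55) - 46656 = -1549/440 - 46656 = -20530189/440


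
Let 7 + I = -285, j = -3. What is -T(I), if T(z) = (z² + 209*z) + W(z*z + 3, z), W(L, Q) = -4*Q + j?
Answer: -25401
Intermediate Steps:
I = -292 (I = -7 - 285 = -292)
W(L, Q) = -3 - 4*Q (W(L, Q) = -4*Q - 3 = -3 - 4*Q)
T(z) = -3 + z² + 205*z (T(z) = (z² + 209*z) + (-3 - 4*z) = -3 + z² + 205*z)
-T(I) = -(-3 + (-292)² + 205*(-292)) = -(-3 + 85264 - 59860) = -1*25401 = -25401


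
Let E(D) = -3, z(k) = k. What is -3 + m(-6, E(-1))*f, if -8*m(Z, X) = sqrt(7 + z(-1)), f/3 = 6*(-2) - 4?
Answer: -3 + 6*sqrt(6) ≈ 11.697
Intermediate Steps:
f = -48 (f = 3*(6*(-2) - 4) = 3*(-12 - 4) = 3*(-16) = -48)
m(Z, X) = -sqrt(6)/8 (m(Z, X) = -sqrt(7 - 1)/8 = -sqrt(6)/8)
-3 + m(-6, E(-1))*f = -3 - sqrt(6)/8*(-48) = -3 + 6*sqrt(6)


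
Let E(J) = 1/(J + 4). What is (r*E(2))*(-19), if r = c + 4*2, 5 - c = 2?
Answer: -209/6 ≈ -34.833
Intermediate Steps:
c = 3 (c = 5 - 1*2 = 5 - 2 = 3)
r = 11 (r = 3 + 4*2 = 3 + 8 = 11)
E(J) = 1/(4 + J)
(r*E(2))*(-19) = (11/(4 + 2))*(-19) = (11/6)*(-19) = -209/6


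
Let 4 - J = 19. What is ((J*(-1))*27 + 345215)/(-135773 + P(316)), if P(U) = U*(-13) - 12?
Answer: -345620/139893 ≈ -2.4706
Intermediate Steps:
J = -15 (J = 4 - 1*19 = 4 - 19 = -15)
P(U) = -12 - 13*U (P(U) = -13*U - 12 = -12 - 13*U)
((J*(-1))*27 + 345215)/(-135773 + P(316)) = (-15*(-1)*27 + 345215)/(-135773 + (-12 - 13*316)) = (15*27 + 345215)/(-135773 + (-12 - 4108)) = (405 + 345215)/(-135773 - 4120) = 345620/(-139893) = 345620*(-1/139893) = -345620/139893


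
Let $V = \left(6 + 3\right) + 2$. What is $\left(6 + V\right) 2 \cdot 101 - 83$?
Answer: $3351$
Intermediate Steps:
$V = 11$ ($V = 9 + 2 = 11$)
$\left(6 + V\right) 2 \cdot 101 - 83 = \left(6 + 11\right) 2 \cdot 101 - 83 = 17 \cdot 2 \cdot 101 - 83 = 34 \cdot 101 - 83 = 3434 - 83 = 3351$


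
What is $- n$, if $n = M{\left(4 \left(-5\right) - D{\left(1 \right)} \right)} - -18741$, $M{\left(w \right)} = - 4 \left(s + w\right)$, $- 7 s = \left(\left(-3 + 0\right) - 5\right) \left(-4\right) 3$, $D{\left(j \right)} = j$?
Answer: $- \frac{132159}{7} \approx -18880.0$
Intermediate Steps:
$s = - \frac{96}{7}$ ($s = - \frac{\left(\left(-3 + 0\right) - 5\right) \left(-4\right) 3}{7} = - \frac{\left(-3 - 5\right) \left(-4\right) 3}{7} = - \frac{\left(-8\right) \left(-4\right) 3}{7} = - \frac{32 \cdot 3}{7} = \left(- \frac{1}{7}\right) 96 = - \frac{96}{7} \approx -13.714$)
$M{\left(w \right)} = \frac{384}{7} - 4 w$ ($M{\left(w \right)} = - 4 \left(- \frac{96}{7} + w\right) = \frac{384}{7} - 4 w$)
$n = \frac{132159}{7}$ ($n = \left(\frac{384}{7} - 4 \left(4 \left(-5\right) - 1\right)\right) - -18741 = \left(\frac{384}{7} - 4 \left(-20 - 1\right)\right) + 18741 = \left(\frac{384}{7} - -84\right) + 18741 = \left(\frac{384}{7} + 84\right) + 18741 = \frac{972}{7} + 18741 = \frac{132159}{7} \approx 18880.0$)
$- n = \left(-1\right) \frac{132159}{7} = - \frac{132159}{7}$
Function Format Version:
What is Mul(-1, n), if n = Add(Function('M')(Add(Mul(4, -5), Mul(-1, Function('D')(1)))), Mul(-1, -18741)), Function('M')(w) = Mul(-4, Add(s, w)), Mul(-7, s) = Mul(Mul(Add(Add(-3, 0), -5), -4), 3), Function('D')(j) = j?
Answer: Rational(-132159, 7) ≈ -18880.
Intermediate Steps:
s = Rational(-96, 7) (s = Mul(Rational(-1, 7), Mul(Mul(Add(Add(-3, 0), -5), -4), 3)) = Mul(Rational(-1, 7), Mul(Mul(Add(-3, -5), -4), 3)) = Mul(Rational(-1, 7), Mul(Mul(-8, -4), 3)) = Mul(Rational(-1, 7), Mul(32, 3)) = Mul(Rational(-1, 7), 96) = Rational(-96, 7) ≈ -13.714)
Function('M')(w) = Add(Rational(384, 7), Mul(-4, w)) (Function('M')(w) = Mul(-4, Add(Rational(-96, 7), w)) = Add(Rational(384, 7), Mul(-4, w)))
n = Rational(132159, 7) (n = Add(Add(Rational(384, 7), Mul(-4, Add(Mul(4, -5), Mul(-1, 1)))), Mul(-1, -18741)) = Add(Add(Rational(384, 7), Mul(-4, Add(-20, -1))), 18741) = Add(Add(Rational(384, 7), Mul(-4, -21)), 18741) = Add(Add(Rational(384, 7), 84), 18741) = Add(Rational(972, 7), 18741) = Rational(132159, 7) ≈ 18880.)
Mul(-1, n) = Mul(-1, Rational(132159, 7)) = Rational(-132159, 7)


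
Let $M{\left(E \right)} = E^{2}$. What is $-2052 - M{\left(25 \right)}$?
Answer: $-2677$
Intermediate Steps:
$-2052 - M{\left(25 \right)} = -2052 - 25^{2} = -2052 - 625 = -2677$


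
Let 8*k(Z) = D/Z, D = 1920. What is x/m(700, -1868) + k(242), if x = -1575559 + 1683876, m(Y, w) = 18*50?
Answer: 13214357/108900 ≈ 121.34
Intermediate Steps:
k(Z) = 240/Z (k(Z) = (1920/Z)/8 = 240/Z)
m(Y, w) = 900
x = 108317
x/m(700, -1868) + k(242) = 108317/900 + 240/242 = 108317*(1/900) + 240*(1/242) = 108317/900 + 120/121 = 13214357/108900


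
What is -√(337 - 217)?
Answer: -2*√30 ≈ -10.954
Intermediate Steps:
-√(337 - 217) = -√120 = -2*√30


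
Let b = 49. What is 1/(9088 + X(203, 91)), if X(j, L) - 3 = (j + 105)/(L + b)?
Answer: 5/45466 ≈ 0.00010997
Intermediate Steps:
X(j, L) = 3 + (105 + j)/(49 + L) (X(j, L) = 3 + (j + 105)/(L + 49) = 3 + (105 + j)/(49 + L))
1/(9088 + X(203, 91)) = 1/(9088 + (252 + 203 + 3*91)/(49 + 91)) = 1/(9088 + (252 + 203 + 273)/140) = 1/(9088 + (1/140)*728) = 1/(9088 + 26/5) = 1/(45466/5) = 5/45466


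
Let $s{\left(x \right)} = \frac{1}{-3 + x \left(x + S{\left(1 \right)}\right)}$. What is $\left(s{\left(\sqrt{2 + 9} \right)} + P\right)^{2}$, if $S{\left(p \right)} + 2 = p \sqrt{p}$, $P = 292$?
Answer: $\frac{239754267}{2809} + \frac{30968 \sqrt{11}}{2809} \approx 85389.0$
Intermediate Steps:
$S{\left(p \right)} = -2 + p^{\frac{3}{2}}$ ($S{\left(p \right)} = -2 + p \sqrt{p} = -2 + p^{\frac{3}{2}}$)
$s{\left(x \right)} = \frac{1}{-3 + x \left(-1 + x\right)}$ ($s{\left(x \right)} = \frac{1}{-3 + x \left(x - \left(2 - 1^{\frac{3}{2}}\right)\right)} = \frac{1}{-3 + x \left(x + \left(-2 + 1\right)\right)} = \frac{1}{-3 + x \left(x - 1\right)} = \frac{1}{-3 + x \left(-1 + x\right)}$)
$\left(s{\left(\sqrt{2 + 9} \right)} + P\right)^{2} = \left(\frac{1}{-3 + \left(\sqrt{2 + 9}\right)^{2} - \sqrt{2 + 9}} + 292\right)^{2} = \left(\frac{1}{-3 + \left(\sqrt{11}\right)^{2} - \sqrt{11}} + 292\right)^{2} = \left(\frac{1}{-3 + 11 - \sqrt{11}} + 292\right)^{2} = \left(\frac{1}{8 - \sqrt{11}} + 292\right)^{2} = \left(292 + \frac{1}{8 - \sqrt{11}}\right)^{2}$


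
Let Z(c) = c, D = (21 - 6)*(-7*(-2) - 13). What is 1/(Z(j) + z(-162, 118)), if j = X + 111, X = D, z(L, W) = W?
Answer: 1/244 ≈ 0.0040984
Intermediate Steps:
D = 15 (D = 15*(14 - 13) = 15*1 = 15)
X = 15
j = 126 (j = 15 + 111 = 126)
1/(Z(j) + z(-162, 118)) = 1/(126 + 118) = 1/244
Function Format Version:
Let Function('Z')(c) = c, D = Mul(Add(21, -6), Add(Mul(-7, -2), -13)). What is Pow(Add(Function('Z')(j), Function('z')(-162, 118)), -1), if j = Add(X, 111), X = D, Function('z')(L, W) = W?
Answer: Rational(1, 244) ≈ 0.0040984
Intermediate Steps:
D = 15 (D = Mul(15, Add(14, -13)) = Mul(15, 1) = 15)
X = 15
j = 126 (j = Add(15, 111) = 126)
Pow(Add(Function('Z')(j), Function('z')(-162, 118)), -1) = Pow(Add(126, 118), -1) = Pow(244, -1) = Rational(1, 244)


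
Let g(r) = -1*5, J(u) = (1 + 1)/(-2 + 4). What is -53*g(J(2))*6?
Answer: 1590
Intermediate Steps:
J(u) = 1 (J(u) = 2/2 = 2*(½) = 1)
g(r) = -5
-53*g(J(2))*6 = -53*(-5)*6 = 265*6 = 1590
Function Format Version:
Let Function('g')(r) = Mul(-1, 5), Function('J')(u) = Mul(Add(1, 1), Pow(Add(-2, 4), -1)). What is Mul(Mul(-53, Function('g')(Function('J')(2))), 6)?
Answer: 1590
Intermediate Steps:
Function('J')(u) = 1 (Function('J')(u) = Mul(2, Pow(2, -1)) = Mul(2, Rational(1, 2)) = 1)
Function('g')(r) = -5
Mul(Mul(-53, Function('g')(Function('J')(2))), 6) = Mul(Mul(-53, -5), 6) = Mul(265, 6) = 1590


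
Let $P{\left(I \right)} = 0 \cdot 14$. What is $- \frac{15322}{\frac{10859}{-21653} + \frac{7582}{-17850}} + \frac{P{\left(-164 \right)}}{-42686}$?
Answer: $\frac{87088907325}{5264797} \approx 16542.0$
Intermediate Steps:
$P{\left(I \right)} = 0$
$- \frac{15322}{\frac{10859}{-21653} + \frac{7582}{-17850}} + \frac{P{\left(-164 \right)}}{-42686} = - \frac{15322}{\frac{10859}{-21653} + \frac{7582}{-17850}} + \frac{0}{-42686} = - \frac{15322}{10859 \left(- \frac{1}{21653}\right) + 7582 \left(- \frac{1}{17850}\right)} + 0 \left(- \frac{1}{42686}\right) = - \frac{15322}{- \frac{10859}{21653} - \frac{223}{525}} + 0 = - \frac{15322}{- \frac{10529594}{11367825}} + 0 = \left(-15322\right) \left(- \frac{11367825}{10529594}\right) + 0 = \frac{87088907325}{5264797} + 0 = \frac{87088907325}{5264797}$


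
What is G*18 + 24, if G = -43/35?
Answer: 66/35 ≈ 1.8857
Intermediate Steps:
G = -43/35 (G = -43*1/35 = -43/35 ≈ -1.2286)
G*18 + 24 = -43/35*18 + 24 = -774/35 + 24 = 66/35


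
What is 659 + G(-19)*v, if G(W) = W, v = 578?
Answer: -10323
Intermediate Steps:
659 + G(-19)*v = 659 - 19*578 = 659 - 10982 = -10323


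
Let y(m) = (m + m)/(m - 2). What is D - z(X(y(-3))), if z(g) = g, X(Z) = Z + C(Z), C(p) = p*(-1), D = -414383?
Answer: -414383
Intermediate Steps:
C(p) = -p
y(m) = 2*m/(-2 + m) (y(m) = (2*m)/(-2 + m) = 2*m/(-2 + m))
X(Z) = 0 (X(Z) = Z - Z = 0)
D - z(X(y(-3))) = -414383 - 1*0 = -414383 + 0 = -414383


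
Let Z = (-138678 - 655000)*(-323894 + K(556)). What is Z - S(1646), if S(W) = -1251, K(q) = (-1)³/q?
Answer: 71464777457313/278 ≈ 2.5707e+11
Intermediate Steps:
K(q) = -1/q
Z = 71464777109535/278 (Z = (-138678 - 655000)*(-323894 - 1/556) = -793678*(-323894 - 1*1/556) = -793678*(-323894 - 1/556) = -793678*(-180085065/556) = 71464777109535/278 ≈ 2.5707e+11)
Z - S(1646) = 71464777109535/278 - 1*(-1251) = 71464777109535/278 + 1251 = 71464777457313/278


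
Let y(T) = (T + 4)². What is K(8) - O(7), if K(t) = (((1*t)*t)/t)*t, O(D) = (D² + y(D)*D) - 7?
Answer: -825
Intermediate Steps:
y(T) = (4 + T)²
O(D) = -7 + D² + D*(4 + D)² (O(D) = (D² + (4 + D)²*D) - 7 = (D² + D*(4 + D)²) - 7 = -7 + D² + D*(4 + D)²)
K(t) = t² (K(t) = ((t*t)/t)*t = (t²/t)*t = t*t = t²)
K(8) - O(7) = 8² - (-7 + 7² + 7*(4 + 7)²) = 64 - (-7 + 49 + 7*11²) = 64 - (-7 + 49 + 7*121) = 64 - (-7 + 49 + 847) = 64 - 1*889 = 64 - 889 = -825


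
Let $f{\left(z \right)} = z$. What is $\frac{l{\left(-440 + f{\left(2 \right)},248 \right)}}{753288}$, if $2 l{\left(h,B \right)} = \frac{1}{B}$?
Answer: $\frac{1}{373630848} \approx 2.6764 \cdot 10^{-9}$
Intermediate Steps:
$l{\left(h,B \right)} = \frac{1}{2 B}$
$\frac{l{\left(-440 + f{\left(2 \right)},248 \right)}}{753288} = \frac{\frac{1}{2} \cdot \frac{1}{248}}{753288} = \frac{1}{2} \cdot \frac{1}{248} \cdot \frac{1}{753288} = \frac{1}{496} \cdot \frac{1}{753288} = \frac{1}{373630848}$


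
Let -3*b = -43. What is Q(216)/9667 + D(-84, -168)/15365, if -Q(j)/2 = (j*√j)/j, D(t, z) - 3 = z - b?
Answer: -538/46095 - 12*√6/9667 ≈ -0.014712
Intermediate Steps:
b = 43/3 (b = -⅓*(-43) = 43/3 ≈ 14.333)
D(t, z) = -34/3 + z (D(t, z) = 3 + (z - 1*43/3) = 3 + (z - 43/3) = 3 + (-43/3 + z) = -34/3 + z)
Q(j) = -2*√j (Q(j) = -2*j*√j/j = -2*j^(3/2)/j = -2*√j)
Q(216)/9667 + D(-84, -168)/15365 = -12*√6/9667 + (-34/3 - 168)/15365 = -12*√6*(1/9667) - 538/3*1/15365 = -12*√6*(1/9667) - 538/46095 = -12*√6/9667 - 538/46095 = -538/46095 - 12*√6/9667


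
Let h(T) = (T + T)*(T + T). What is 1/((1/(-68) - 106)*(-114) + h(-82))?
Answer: 34/1325377 ≈ 2.5653e-5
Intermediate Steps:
h(T) = 4*T² (h(T) = (2*T)*(2*T) = 4*T²)
1/((1/(-68) - 106)*(-114) + h(-82)) = 1/((1/(-68) - 106)*(-114) + 4*(-82)²) = 1/((-1/68 - 106)*(-114) + 4*6724) = 1/(-7209/68*(-114) + 26896) = 1/(410913/34 + 26896) = 1/(1325377/34) = 34/1325377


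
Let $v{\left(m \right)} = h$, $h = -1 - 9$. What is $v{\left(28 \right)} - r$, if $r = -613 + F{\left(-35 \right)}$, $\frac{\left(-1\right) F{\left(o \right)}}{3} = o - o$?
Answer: $603$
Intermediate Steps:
$F{\left(o \right)} = 0$ ($F{\left(o \right)} = - 3 \left(o - o\right) = \left(-3\right) 0 = 0$)
$h = -10$ ($h = -1 - 9 = -10$)
$v{\left(m \right)} = -10$
$r = -613$ ($r = -613 + 0 = -613$)
$v{\left(28 \right)} - r = -10 - -613 = -10 + 613 = 603$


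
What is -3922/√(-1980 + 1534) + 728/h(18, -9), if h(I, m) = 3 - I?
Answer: -728/15 + 1961*I*√446/223 ≈ -48.533 + 185.71*I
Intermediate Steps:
-3922/√(-1980 + 1534) + 728/h(18, -9) = -3922/√(-1980 + 1534) + 728/(3 - 1*18) = -3922*(-I*√446/446) + 728/(3 - 18) = -3922*(-I*√446/446) + 728/(-15) = -(-1961)*I*√446/223 + 728*(-1/15) = 1961*I*√446/223 - 728/15 = -728/15 + 1961*I*√446/223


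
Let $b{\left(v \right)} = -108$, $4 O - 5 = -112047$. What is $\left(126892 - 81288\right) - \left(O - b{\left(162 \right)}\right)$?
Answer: $\frac{147013}{2} \approx 73507.0$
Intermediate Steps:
$O = - \frac{56021}{2}$ ($O = \frac{5}{4} + \frac{1}{4} \left(-112047\right) = \frac{5}{4} - \frac{112047}{4} = - \frac{56021}{2} \approx -28011.0$)
$\left(126892 - 81288\right) - \left(O - b{\left(162 \right)}\right) = \left(126892 - 81288\right) - - \frac{55805}{2} = \left(126892 - 81288\right) + \left(-108 + \frac{56021}{2}\right) = 45604 + \frac{55805}{2} = \frac{147013}{2}$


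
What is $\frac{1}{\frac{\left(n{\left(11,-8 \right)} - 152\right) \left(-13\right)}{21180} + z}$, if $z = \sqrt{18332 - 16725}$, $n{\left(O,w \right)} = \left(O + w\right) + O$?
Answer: $- \frac{1055470}{20024576899} + \frac{12460900 \sqrt{1607}}{20024576899} \approx 0.024893$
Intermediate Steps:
$n{\left(O,w \right)} = w + 2 O$
$z = \sqrt{1607} \approx 40.087$
$\frac{1}{\frac{\left(n{\left(11,-8 \right)} - 152\right) \left(-13\right)}{21180} + z} = \frac{1}{\frac{\left(\left(-8 + 2 \cdot 11\right) - 152\right) \left(-13\right)}{21180} + \sqrt{1607}} = \frac{1}{\left(\left(-8 + 22\right) - 152\right) \left(-13\right) \frac{1}{21180} + \sqrt{1607}} = \frac{1}{\left(14 - 152\right) \left(-13\right) \frac{1}{21180} + \sqrt{1607}} = \frac{1}{\left(-138\right) \left(-13\right) \frac{1}{21180} + \sqrt{1607}} = \frac{1}{1794 \cdot \frac{1}{21180} + \sqrt{1607}} = \frac{1}{\frac{299}{3530} + \sqrt{1607}}$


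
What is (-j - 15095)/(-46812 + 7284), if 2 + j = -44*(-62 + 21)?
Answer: 277/648 ≈ 0.42747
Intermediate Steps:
j = 1802 (j = -2 - 44*(-62 + 21) = -2 - 44*(-41) = -2 + 1804 = 1802)
(-j - 15095)/(-46812 + 7284) = (-1*1802 - 15095)/(-46812 + 7284) = (-1802 - 15095)/(-39528) = -16897*(-1/39528) = 277/648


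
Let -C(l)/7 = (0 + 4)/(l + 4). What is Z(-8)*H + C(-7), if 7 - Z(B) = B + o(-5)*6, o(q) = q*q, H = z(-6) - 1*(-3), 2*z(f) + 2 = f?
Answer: 433/3 ≈ 144.33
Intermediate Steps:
z(f) = -1 + f/2
H = -1 (H = (-1 + (1/2)*(-6)) - 1*(-3) = (-1 - 3) + 3 = -4 + 3 = -1)
o(q) = q**2
C(l) = -28/(4 + l) (C(l) = -7*(0 + 4)/(l + 4) = -28/(4 + l))
Z(B) = -143 - B (Z(B) = 7 - (B + (-5)**2*6) = 7 - (B + 25*6) = 7 - (B + 150) = 7 - (150 + B) = 7 + (-150 - B) = -143 - B)
Z(-8)*H + C(-7) = (-143 - 1*(-8))*(-1) - 28/(4 - 7) = (-143 + 8)*(-1) - 28/(-3) = -135*(-1) - 28*(-1/3) = 135 + 28/3 = 433/3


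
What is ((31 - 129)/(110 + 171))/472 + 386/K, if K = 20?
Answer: 6399249/331580 ≈ 19.299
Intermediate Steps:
((31 - 129)/(110 + 171))/472 + 386/K = ((31 - 129)/(110 + 171))/472 + 386/20 = -98/281*(1/472) + 386*(1/20) = -98*1/281*(1/472) + 193/10 = -98/281*1/472 + 193/10 = -49/66316 + 193/10 = 6399249/331580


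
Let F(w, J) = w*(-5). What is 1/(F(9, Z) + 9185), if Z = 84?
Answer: 1/9140 ≈ 0.00010941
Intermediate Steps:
F(w, J) = -5*w
1/(F(9, Z) + 9185) = 1/(-5*9 + 9185) = 1/(-45 + 9185) = 1/9140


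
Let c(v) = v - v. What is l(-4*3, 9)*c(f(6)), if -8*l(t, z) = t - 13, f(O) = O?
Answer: 0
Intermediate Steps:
l(t, z) = 13/8 - t/8 (l(t, z) = -(t - 13)/8 = -(-13 + t)/8 = 13/8 - t/8)
c(v) = 0
l(-4*3, 9)*c(f(6)) = (13/8 - (-1)*3/2)*0 = (13/8 - 1/8*(-12))*0 = (13/8 + 3/2)*0 = (25/8)*0 = 0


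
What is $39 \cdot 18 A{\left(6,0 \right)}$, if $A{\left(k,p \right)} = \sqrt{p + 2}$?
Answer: $702 \sqrt{2} \approx 992.78$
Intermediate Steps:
$A{\left(k,p \right)} = \sqrt{2 + p}$
$39 \cdot 18 A{\left(6,0 \right)} = 39 \cdot 18 \sqrt{2 + 0} = 702 \sqrt{2}$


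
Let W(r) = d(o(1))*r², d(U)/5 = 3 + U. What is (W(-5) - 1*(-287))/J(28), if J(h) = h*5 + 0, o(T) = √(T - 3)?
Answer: 331/70 + 25*I*√2/28 ≈ 4.7286 + 1.2627*I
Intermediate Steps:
o(T) = √(-3 + T)
J(h) = 5*h (J(h) = 5*h + 0 = 5*h)
d(U) = 15 + 5*U (d(U) = 5*(3 + U) = 15 + 5*U)
W(r) = r²*(15 + 5*I*√2) (W(r) = (15 + 5*√(-3 + 1))*r² = (15 + 5*√(-2))*r² = (15 + 5*(I*√2))*r² = (15 + 5*I*√2)*r² = r²*(15 + 5*I*√2))
(W(-5) - 1*(-287))/J(28) = (5*(-5)²*(3 + I*√2) - 1*(-287))/((5*28)) = (5*25*(3 + I*√2) + 287)/140 = ((375 + 125*I*√2) + 287)*(1/140) = (662 + 125*I*√2)*(1/140) = 331/70 + 25*I*√2/28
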